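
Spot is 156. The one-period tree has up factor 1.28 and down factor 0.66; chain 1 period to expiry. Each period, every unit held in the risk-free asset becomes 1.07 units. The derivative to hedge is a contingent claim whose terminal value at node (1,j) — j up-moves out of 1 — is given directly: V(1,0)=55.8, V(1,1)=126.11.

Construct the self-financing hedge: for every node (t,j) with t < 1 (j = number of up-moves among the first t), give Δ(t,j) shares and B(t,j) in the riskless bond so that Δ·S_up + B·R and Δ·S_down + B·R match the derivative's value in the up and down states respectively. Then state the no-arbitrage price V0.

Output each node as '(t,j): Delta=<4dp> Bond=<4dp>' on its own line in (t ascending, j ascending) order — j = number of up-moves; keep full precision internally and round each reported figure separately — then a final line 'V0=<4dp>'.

(0,0): Delta=0.7269 Bond=-17.8001
V0=95.6031

Under the risk-neutral measure, an up-move has probability p* = (R−d)/(u−d) = 0.6613 and values discount at R = 1.07.
Payoff layer (t=1): V(1,0)=55.8000, V(1,1)=126.1100
Node (0,0) S=156.0000: V=(p*·126.1100+(1−p*)·55.8000)/1.07=95.6031; Δ=(126.1100−55.8000)/(199.6800−102.9600)=0.7269; B=V−Δ·S=-17.8001
The time-0 hedge costs 95.6031, which is the no-arbitrage price.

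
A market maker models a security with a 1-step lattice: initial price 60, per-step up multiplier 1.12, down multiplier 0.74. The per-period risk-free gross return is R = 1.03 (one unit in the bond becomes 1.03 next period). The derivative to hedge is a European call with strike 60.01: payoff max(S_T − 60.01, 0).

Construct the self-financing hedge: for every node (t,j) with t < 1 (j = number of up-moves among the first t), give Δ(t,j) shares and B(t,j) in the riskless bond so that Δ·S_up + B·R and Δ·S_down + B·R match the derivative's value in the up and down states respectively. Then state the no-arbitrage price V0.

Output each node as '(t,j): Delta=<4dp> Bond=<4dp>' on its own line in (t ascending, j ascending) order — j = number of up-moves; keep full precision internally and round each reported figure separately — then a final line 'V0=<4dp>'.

(0,0): Delta=0.3154 Bond=-13.5938
V0=5.3273

Since d<R<u, set p* = (R−d)/(u−d) = 0.7632; price each node as the discounted p*-expectation of its children.
Terminal values V(1,·): V(1,0)=0.0000, V(1,1)=7.1900
Node (0,0) S=60.0000: V=(p*·7.1900+(1−p*)·0.0000)/1.03=5.3273; Δ=(7.1900−0.0000)/(67.2000−44.4000)=0.3154; B=V−Δ·S=-13.5938
Root portfolio cost Δ·60+B reproduces V0=5.3273.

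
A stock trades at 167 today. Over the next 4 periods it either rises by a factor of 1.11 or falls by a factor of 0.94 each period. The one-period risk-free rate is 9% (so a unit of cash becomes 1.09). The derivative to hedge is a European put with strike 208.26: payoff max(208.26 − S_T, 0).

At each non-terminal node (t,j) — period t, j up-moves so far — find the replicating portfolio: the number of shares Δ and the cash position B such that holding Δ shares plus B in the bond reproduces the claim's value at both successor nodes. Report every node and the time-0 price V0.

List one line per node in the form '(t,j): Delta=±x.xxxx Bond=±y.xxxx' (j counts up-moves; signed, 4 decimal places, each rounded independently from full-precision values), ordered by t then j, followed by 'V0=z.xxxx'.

(0,0): Delta=-0.2265 Bond=39.2641
(1,0): Delta=-0.8421 Bond=139.4381
(1,1): Delta=-0.1570 Bond=29.9125
(2,0): Delta=-1.0000 Bond=175.2883
(2,1): Delta=-0.8243 Bond=148.8808
(2,2): Delta=-0.0816 Bond=17.1011
(3,0): Delta=-1.0000 Bond=191.0642
(3,1): Delta=-1.0000 Bond=191.0642
(3,2): Delta=-0.8044 Bond=158.4421
(3,3): Delta=0.0000 Bond=0.0000
V0=1.4431

Under the risk-neutral measure, an up-move has probability p* = (R−d)/(u−d) = 0.8824 and values discount at R = 1.09.
At expiry t=4: V(4,0)=77.8749, V(4,1)=54.2946, V(4,2)=26.4498, V(4,3)=0.0000, V(4,4)=0.0000
  t=3,j=0: stock 138.7075 → up 153.9654 (V=54.2946), down 130.3851 (V=77.8749). Price 52.3567; hedge Δ=-1.0000, bond B=191.0642.
  t=3,j=1: stock 163.7929 → up 181.8102 (V=26.4498), down 153.9654 (V=54.2946). Price 27.2713; hedge Δ=-1.0000, bond B=191.0642.
  t=3,j=2: stock 193.4151 → up 214.6907 (V=0.0000), down 181.8102 (V=26.4498). Price 2.8548; hedge Δ=-0.8044, bond B=158.4421.
  t=3,j=3: stock 228.3944 → up 253.5178 (V=0.0000), down 214.6907 (V=0.0000). Price 0.0000; hedge Δ=0.0000, bond B=0.0000.
  t=2,j=0: stock 147.5612 → up 163.7929 (V=27.2713), down 138.7075 (V=52.3567). Price 27.7271; hedge Δ=-1.0000, bond B=175.2883.
  t=2,j=1: stock 174.2478 → up 193.4151 (V=2.8548), down 163.7929 (V=27.2713). Price 5.2544; hedge Δ=-0.8243, bond B=148.8808.
  t=2,j=2: stock 205.7607 → up 228.3944 (V=0.0000), down 193.4151 (V=2.8548). Price 0.3081; hedge Δ=-0.0816, bond B=17.1011.
  t=1,j=0: stock 156.9800 → up 174.2478 (V=5.2544), down 147.5612 (V=27.7271). Price 7.2461; hedge Δ=-0.8421, bond B=139.4381.
  t=1,j=1: stock 185.3700 → up 205.7607 (V=0.3081), down 174.2478 (V=5.2544). Price 0.8166; hedge Δ=-0.1570, bond B=29.9125.
  t=0,j=0: stock 167.0000 → up 185.3700 (V=0.8166), down 156.9800 (V=7.2461). Price 1.4431; hedge Δ=-0.2265, bond B=39.2641.
Self-financing check: at every node Δ·S+B equals the discounted successor values.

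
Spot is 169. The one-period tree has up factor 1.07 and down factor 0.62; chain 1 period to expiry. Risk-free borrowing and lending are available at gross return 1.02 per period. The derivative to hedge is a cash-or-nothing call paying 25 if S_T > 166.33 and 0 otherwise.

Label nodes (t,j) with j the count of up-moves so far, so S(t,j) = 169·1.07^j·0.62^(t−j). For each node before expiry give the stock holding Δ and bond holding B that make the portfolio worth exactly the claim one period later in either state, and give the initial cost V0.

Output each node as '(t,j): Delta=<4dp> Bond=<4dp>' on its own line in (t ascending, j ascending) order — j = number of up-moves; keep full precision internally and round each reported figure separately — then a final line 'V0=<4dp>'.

(0,0): Delta=0.3287 Bond=-33.7691
V0=21.7865

Under the risk-neutral measure, an up-move has probability p* = (R−d)/(u−d) = 0.8889 and values discount at R = 1.02.
Terminal payoffs: V(1,0)=0.0000, V(1,1)=25.0000
(0,0): S=169.0000. Δ = (V_up−V_dn)/(S_up−S_dn) = (25.0000−0.0000)/(180.8300−104.7800) = 0.3287. V = [p*·25.0000 + (1−p*)·0.0000]/1.02 = 21.7865. B = V − Δ·S = -33.7691.
Check: Δ(0,0)·S0 + B(0,0) = 21.7865 = V0.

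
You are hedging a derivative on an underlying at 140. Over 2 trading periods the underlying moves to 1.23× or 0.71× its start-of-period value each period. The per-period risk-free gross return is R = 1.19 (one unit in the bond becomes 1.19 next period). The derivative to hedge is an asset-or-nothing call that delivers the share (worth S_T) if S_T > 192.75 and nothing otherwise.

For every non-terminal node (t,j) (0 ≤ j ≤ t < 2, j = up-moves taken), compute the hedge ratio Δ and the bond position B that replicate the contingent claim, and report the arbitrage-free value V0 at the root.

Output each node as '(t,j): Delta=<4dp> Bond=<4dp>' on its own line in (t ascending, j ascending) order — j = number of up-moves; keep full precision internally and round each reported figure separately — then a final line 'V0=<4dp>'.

The replicating-portfolio and risk-neutral prices coincide; use p* = (1.19−0.71)/(1.23−0.71) = 0.9231 for the latter.
Terminal payoffs: V(2,0)=0.0000, V(2,1)=0.0000, V(2,2)=211.8060
(1,0): S=99.4000. Δ = (V_up−V_dn)/(S_up−S_dn) = (0.0000−0.0000)/(122.2620−70.5740) = 0.0000. V = [p*·0.0000 + (1−p*)·0.0000]/1.19 = 0.0000. B = V − Δ·S = 0.0000.
(1,1): S=172.2000. Δ = (V_up−V_dn)/(S_up−S_dn) = (211.8060−0.0000)/(211.8060−122.2620) = 2.3654. V = [p*·211.8060 + (1−p*)·0.0000]/1.19 = 164.2968. B = V − Δ·S = -243.0224.
(0,0): S=140.0000. Δ = (V_up−V_dn)/(S_up−S_dn) = (164.2968−0.0000)/(172.2000−99.4000) = 2.2568. V = [p*·164.2968 + (1−p*)·0.0000]/1.19 = 127.4442. B = V − Δ·S = -188.5112.
Root portfolio cost Δ·140+B reproduces V0=127.4442.

(0,0): Delta=2.2568 Bond=-188.5112
(1,0): Delta=0.0000 Bond=0.0000
(1,1): Delta=2.3654 Bond=-243.0224
V0=127.4442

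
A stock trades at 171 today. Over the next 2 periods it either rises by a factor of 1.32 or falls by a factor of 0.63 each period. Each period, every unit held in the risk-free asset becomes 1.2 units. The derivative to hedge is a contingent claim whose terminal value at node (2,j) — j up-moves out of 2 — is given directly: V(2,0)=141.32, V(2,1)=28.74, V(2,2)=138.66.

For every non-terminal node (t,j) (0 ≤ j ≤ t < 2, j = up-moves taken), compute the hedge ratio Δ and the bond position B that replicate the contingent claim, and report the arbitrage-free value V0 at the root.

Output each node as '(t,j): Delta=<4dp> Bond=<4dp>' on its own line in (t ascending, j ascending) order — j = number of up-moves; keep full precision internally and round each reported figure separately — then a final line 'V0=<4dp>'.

Risk-neutral probability p* = (R−d)/(u−d) = (1.2−0.63)/(1.32−0.63) = 0.8261.
Terminal values V(2,·): V(2,0)=141.3200, V(2,1)=28.7400, V(2,2)=138.6600
Node (1,0) S=107.7300: V=(p*·28.7400+(1−p*)·141.3200)/1.2=40.2659; Δ=(28.7400−141.3200)/(142.2036−67.8699)=-1.5145; B=V−Δ·S=203.4254
Node (1,1) S=225.7200: V=(p*·138.6600+(1−p*)·28.7400)/1.2=99.6196; Δ=(138.6600−28.7400)/(297.9504−142.2036)=0.7058; B=V−Δ·S=-59.6848
Node (0,0) S=171.0000: V=(p*·99.6196+(1−p*)·40.2659)/1.2=74.4143; Δ=(99.6196−40.2659)/(225.7200−107.7300)=0.5030; B=V−Δ·S=-11.6054
Self-financing check: at every node Δ·S+B equals the discounted successor values.

(0,0): Delta=0.5030 Bond=-11.6054
(1,0): Delta=-1.5145 Bond=203.4254
(1,1): Delta=0.7058 Bond=-59.6848
V0=74.4143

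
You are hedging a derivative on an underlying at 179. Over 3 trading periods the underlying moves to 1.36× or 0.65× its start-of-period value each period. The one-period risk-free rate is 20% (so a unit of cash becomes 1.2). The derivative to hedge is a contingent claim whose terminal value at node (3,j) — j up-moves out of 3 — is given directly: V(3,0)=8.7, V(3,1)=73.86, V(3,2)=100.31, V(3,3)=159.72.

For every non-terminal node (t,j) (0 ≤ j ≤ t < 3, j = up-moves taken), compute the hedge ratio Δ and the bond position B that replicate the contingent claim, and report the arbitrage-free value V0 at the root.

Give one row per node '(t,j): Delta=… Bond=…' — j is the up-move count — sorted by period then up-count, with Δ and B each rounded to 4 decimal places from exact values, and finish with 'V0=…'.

(0,0): Delta=0.2633 Bond=24.4800
(1,0): Delta=0.3548 Bond=18.7327
(1,1): Delta=0.2506 Bond=32.4722
(2,0): Delta=1.2135 Bond=-42.4613
(2,1): Delta=0.2354 Bond=41.3710
(2,2): Delta=0.2527 Bond=38.2671
V0=71.6185

Risk-neutral probability p* = (R−d)/(u−d) = (1.2−0.65)/(1.36−0.65) = 0.7746.
Terminal values V(3,·): V(3,0)=8.7000, V(3,1)=73.8600, V(3,2)=100.3100, V(3,3)=159.7200
  t=2,j=0: stock 75.6275 → up 102.8534 (V=73.8600), down 49.1579 (V=8.7000). Price 49.3134; hedge Δ=1.2135, bond B=-42.4613.
  t=2,j=1: stock 158.2360 → up 215.2010 (V=100.3100), down 102.8534 (V=73.8600). Price 78.6245; hedge Δ=0.2354, bond B=41.3710.
  t=2,j=2: stock 331.0784 → up 450.2666 (V=159.7200), down 215.2010 (V=100.3100). Price 121.9432; hedge Δ=0.2527, bond B=38.2671.
  t=1,j=0: stock 116.3500 → up 158.2360 (V=78.6245), down 75.6275 (V=49.3134). Price 60.0160; hedge Δ=0.3548, bond B=18.7327.
  t=1,j=1: stock 243.4400 → up 331.0784 (V=121.9432), down 158.2360 (V=78.6245). Price 93.4844; hedge Δ=0.2506, bond B=32.4722.
  t=0,j=0: stock 179.0000 → up 243.4400 (V=93.4844), down 116.3500 (V=60.0160). Price 71.6185; hedge Δ=0.2633, bond B=24.4800.
Each (Δ,B) replicates both successor values, so the strategy is self-financing and V0 is arbitrage-free.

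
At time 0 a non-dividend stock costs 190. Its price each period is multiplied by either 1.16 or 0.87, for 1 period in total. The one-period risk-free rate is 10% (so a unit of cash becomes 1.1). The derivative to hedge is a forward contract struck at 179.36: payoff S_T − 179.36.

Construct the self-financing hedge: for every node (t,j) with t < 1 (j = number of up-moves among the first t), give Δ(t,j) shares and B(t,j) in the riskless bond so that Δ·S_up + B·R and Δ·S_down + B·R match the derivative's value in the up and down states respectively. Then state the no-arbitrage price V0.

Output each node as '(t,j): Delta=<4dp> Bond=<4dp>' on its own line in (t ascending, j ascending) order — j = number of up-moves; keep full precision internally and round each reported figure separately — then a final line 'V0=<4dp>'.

Under the risk-neutral measure, an up-move has probability p* = (R−d)/(u−d) = 0.7931 and values discount at R = 1.1.
Terminal values V(1,·): V(1,0)=-14.0600, V(1,1)=41.0400
Node (0,0) S=190.0000: V=(p*·41.0400+(1−p*)·-14.0600)/1.1=26.9455; Δ=(41.0400−-14.0600)/(220.4000−165.3000)=1.0000; B=V−Δ·S=-163.0545
Root portfolio cost Δ·190+B reproduces V0=26.9455.

(0,0): Delta=1.0000 Bond=-163.0545
V0=26.9455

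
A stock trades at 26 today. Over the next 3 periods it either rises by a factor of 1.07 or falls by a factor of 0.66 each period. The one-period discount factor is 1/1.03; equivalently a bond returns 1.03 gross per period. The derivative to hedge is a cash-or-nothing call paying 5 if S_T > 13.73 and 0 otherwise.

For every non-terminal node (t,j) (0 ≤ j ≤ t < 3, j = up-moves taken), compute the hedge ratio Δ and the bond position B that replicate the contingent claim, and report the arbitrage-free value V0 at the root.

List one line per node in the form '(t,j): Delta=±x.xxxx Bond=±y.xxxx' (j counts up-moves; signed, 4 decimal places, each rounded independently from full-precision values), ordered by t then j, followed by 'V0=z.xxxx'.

No-arbitrage ⇒ martingale measure with p* = (R−d)/(u−d) = 0.9024.
Terminal values V(3,·): V(3,0)=0.0000, V(3,1)=0.0000, V(3,2)=5.0000, V(3,3)=5.0000
(2,0): S=11.3256. Δ = (V_up−V_dn)/(S_up−S_dn) = (0.0000−0.0000)/(12.1184−7.4749) = 0.0000. V = [p*·0.0000 + (1−p*)·0.0000]/1.03 = 0.0000. B = V − Δ·S = 0.0000.
(2,1): S=18.3612. Δ = (V_up−V_dn)/(S_up−S_dn) = (5.0000−0.0000)/(19.6465−12.1184) = 0.6642. V = [p*·5.0000 + (1−p*)·0.0000]/1.03 = 4.3808. B = V − Δ·S = -7.8143.
(2,2): S=29.7674. Δ = (V_up−V_dn)/(S_up−S_dn) = (5.0000−5.0000)/(31.8511−19.6465) = 0.0000. V = [p*·5.0000 + (1−p*)·5.0000]/1.03 = 4.8544. B = V − Δ·S = 4.8544.
(1,0): S=17.1600. Δ = (V_up−V_dn)/(S_up−S_dn) = (4.3808−0.0000)/(18.3612−11.3256) = 0.6227. V = [p*·4.3808 + (1−p*)·0.0000]/1.03 = 3.8382. B = V − Δ·S = -6.8466.
(1,1): S=27.8200. Δ = (V_up−V_dn)/(S_up−S_dn) = (4.8544−4.3808)/(29.7674−18.3612) = 0.0415. V = [p*·4.8544 + (1−p*)·4.3808]/1.03 = 4.6681. B = V − Δ·S = 3.5130.
(0,0): S=26.0000. Δ = (V_up−V_dn)/(S_up−S_dn) = (4.6681−3.8382)/(27.8200−17.1600) = 0.0779. V = [p*·4.6681 + (1−p*)·3.8382]/1.03 = 4.4535. B = V − Δ·S = 2.4294.
The time-0 hedge costs 4.4535, which is the no-arbitrage price.

(0,0): Delta=0.0779 Bond=2.4294
(1,0): Delta=0.6227 Bond=-6.8466
(1,1): Delta=0.0415 Bond=3.5130
(2,0): Delta=0.0000 Bond=0.0000
(2,1): Delta=0.6642 Bond=-7.8143
(2,2): Delta=0.0000 Bond=4.8544
V0=4.4535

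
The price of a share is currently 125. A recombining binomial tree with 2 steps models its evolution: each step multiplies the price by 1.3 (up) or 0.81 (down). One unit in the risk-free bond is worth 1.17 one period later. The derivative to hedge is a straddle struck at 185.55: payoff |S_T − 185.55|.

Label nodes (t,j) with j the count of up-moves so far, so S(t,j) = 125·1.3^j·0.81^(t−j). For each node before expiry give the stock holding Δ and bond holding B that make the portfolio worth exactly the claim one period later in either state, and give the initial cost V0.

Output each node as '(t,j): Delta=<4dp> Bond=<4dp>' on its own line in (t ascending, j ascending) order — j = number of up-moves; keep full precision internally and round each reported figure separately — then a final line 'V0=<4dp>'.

(0,0): Delta=-0.4730 Bond=89.9445
(1,0): Delta=-1.0000 Bond=158.5897
(1,1): Delta=-0.3545 Bond=85.9681
V0=30.8145

Since d<R<u, set p* = (R−d)/(u−d) = 0.7347; price each node as the discounted p*-expectation of its children.
Payoff layer (t=2): V(2,0)=103.5375, V(2,1)=53.9250, V(2,2)=25.7000
(1,0): S=101.2500. Δ = (V_up−V_dn)/(S_up−S_dn) = (53.9250−103.5375)/(131.6250−82.0125) = -1.0000. V = [p*·53.9250 + (1−p*)·103.5375]/1.17 = 57.3397. B = V − Δ·S = 158.5897.
(1,1): S=162.5000. Δ = (V_up−V_dn)/(S_up−S_dn) = (25.7000−53.9250)/(211.2500−131.6250) = -0.3545. V = [p*·25.7000 + (1−p*)·53.9250]/1.17 = 28.3660. B = V − Δ·S = 85.9681.
(0,0): S=125.0000. Δ = (V_up−V_dn)/(S_up−S_dn) = (28.3660−57.3397)/(162.5000−101.2500) = -0.4730. V = [p*·28.3660 + (1−p*)·57.3397]/1.17 = 30.8145. B = V − Δ·S = 89.9445.
Each (Δ,B) replicates both successor values, so the strategy is self-financing and V0 is arbitrage-free.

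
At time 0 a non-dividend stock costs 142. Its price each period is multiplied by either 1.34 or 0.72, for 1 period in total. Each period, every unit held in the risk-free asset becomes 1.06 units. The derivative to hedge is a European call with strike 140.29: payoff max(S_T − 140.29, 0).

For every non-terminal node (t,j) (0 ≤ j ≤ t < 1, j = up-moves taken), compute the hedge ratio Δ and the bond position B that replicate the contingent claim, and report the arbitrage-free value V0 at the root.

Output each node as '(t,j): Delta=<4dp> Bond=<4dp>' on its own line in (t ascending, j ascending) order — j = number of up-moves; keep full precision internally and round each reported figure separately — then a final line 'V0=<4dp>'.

No-arbitrage ⇒ martingale measure with p* = (R−d)/(u−d) = 0.5484.
Payoff layer (t=1): V(1,0)=0.0000, V(1,1)=49.9900
Node (0,0) S=142.0000: V=(p*·49.9900+(1−p*)·0.0000)/1.06=25.8621; Δ=(49.9900−0.0000)/(190.2800−102.2400)=0.5678; B=V−Δ·S=-54.7669
Root portfolio cost Δ·142+B reproduces V0=25.8621.

(0,0): Delta=0.5678 Bond=-54.7669
V0=25.8621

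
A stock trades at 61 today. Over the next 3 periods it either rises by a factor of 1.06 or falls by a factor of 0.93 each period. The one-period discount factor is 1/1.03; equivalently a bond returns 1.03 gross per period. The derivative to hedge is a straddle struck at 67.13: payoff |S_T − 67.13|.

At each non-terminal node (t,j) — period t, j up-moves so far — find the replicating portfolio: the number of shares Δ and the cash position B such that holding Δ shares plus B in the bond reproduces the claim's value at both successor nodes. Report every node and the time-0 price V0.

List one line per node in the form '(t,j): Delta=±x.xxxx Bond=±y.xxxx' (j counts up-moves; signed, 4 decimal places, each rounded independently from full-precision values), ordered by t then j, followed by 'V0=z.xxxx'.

The replicating-portfolio and risk-neutral prices coincide; use p* = (1.03−0.93)/(1.06−0.93) = 0.7692 for the latter.
At expiry t=3: V(3,0)=18.0642, V(3,1)=11.2056, V(3,2)=3.3882, V(3,3)=5.5220
Node (2,0) S=52.7589: V=(p*·11.2056+(1−p*)·18.0642)/1.03=12.4159; Δ=(11.2056−18.0642)/(55.9244−49.0658)=-1.0000; B=V−Δ·S=65.1748
Node (2,1) S=60.1338: V=(p*·3.3882+(1−p*)·11.2056)/1.03=5.0410; Δ=(3.3882−11.2056)/(63.7418−55.9244)=-1.0000; B=V−Δ·S=65.1748
Node (2,2) S=68.5396: V=(p*·5.5220+(1−p*)·3.3882)/1.03=4.8831; Δ=(5.5220−3.3882)/(72.6520−63.7418)=0.2395; B=V−Δ·S=-11.5308
Node (1,0) S=56.7300: V=(p*·5.0410+(1−p*)·12.4159)/1.03=6.5465; Δ=(5.0410−12.4159)/(60.1338−52.7589)=-1.0000; B=V−Δ·S=63.2765
Node (1,1) S=64.6600: V=(p*·4.8831+(1−p*)·5.0410)/1.03=4.7762; Δ=(4.8831−5.0410)/(68.5396−60.1338)=-0.0188; B=V−Δ·S=5.9908
Node (0,0) S=61.0000: V=(p*·4.7762+(1−p*)·6.5465)/1.03=5.0337; Δ=(4.7762−6.5465)/(64.6600−56.7300)=-0.2232; B=V−Δ·S=18.6510
Each (Δ,B) replicates both successor values, so the strategy is self-financing and V0 is arbitrage-free.

(0,0): Delta=-0.2232 Bond=18.6510
(1,0): Delta=-1.0000 Bond=63.2765
(1,1): Delta=-0.0188 Bond=5.9908
(2,0): Delta=-1.0000 Bond=65.1748
(2,1): Delta=-1.0000 Bond=65.1748
(2,2): Delta=0.2395 Bond=-11.5308
V0=5.0337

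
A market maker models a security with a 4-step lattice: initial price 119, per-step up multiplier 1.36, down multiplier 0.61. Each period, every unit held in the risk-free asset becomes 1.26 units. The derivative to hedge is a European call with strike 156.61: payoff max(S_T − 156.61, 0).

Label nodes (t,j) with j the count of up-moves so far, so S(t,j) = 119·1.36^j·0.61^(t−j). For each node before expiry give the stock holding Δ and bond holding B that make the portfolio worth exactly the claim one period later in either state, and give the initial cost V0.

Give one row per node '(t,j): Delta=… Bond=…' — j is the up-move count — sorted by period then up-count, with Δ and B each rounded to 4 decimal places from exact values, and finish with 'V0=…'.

(0,0): Delta=0.8623 Bond=-42.9671
(1,0): Delta=0.2258 Bond=-7.9363
(1,1): Delta=0.9062 Bond=-61.2466
(2,0): Delta=0.0000 Bond=0.0000
(2,1): Delta=0.2414 Bond=-11.5381
(2,2): Delta=0.9521 Bond=-87.2681
(3,0): Delta=0.0000 Bond=0.0000
(3,1): Delta=0.0000 Bond=0.0000
(3,2): Delta=0.2581 Bond=-16.7746
(3,3): Delta=1.0000 Bond=-124.2937
V0=59.6481

Risk-neutral probability p* = (R−d)/(u−d) = (1.26−0.61)/(1.36−0.61) = 0.8667.
Terminal values V(4,·): V(4,0)=0.0000, V(4,1)=0.0000, V(4,2)=0.0000, V(4,3)=25.9870, V(4,4)=250.4914
(3,0): S=27.0107. Δ = (V_up−V_dn)/(S_up−S_dn) = (0.0000−0.0000)/(36.7346−16.4766) = 0.0000. V = [p*·0.0000 + (1−p*)·0.0000]/1.26 = 0.0000. B = V − Δ·S = 0.0000.
(3,1): S=60.2207. Δ = (V_up−V_dn)/(S_up−S_dn) = (0.0000−0.0000)/(81.9001−36.7346) = 0.0000. V = [p*·0.0000 + (1−p*)·0.0000]/1.26 = 0.0000. B = V − Δ·S = 0.0000.
(3,2): S=134.2625. Δ = (V_up−V_dn)/(S_up−S_dn) = (25.9870−0.0000)/(182.5970−81.9001) = 0.2581. V = [p*·25.9870 + (1−p*)·0.0000]/1.26 = 17.8746. B = V − Δ·S = -16.7746.
(3,3): S=299.3393. Δ = (V_up−V_dn)/(S_up−S_dn) = (250.4914−25.9870)/(407.1014−182.5970) = 1.0000. V = [p*·250.4914 + (1−p*)·25.9870]/1.26 = 175.0456. B = V − Δ·S = -124.2937.
(2,0): S=44.2799. Δ = (V_up−V_dn)/(S_up−S_dn) = (0.0000−0.0000)/(60.2207−27.0107) = 0.0000. V = [p*·0.0000 + (1−p*)·0.0000]/1.26 = 0.0000. B = V − Δ·S = 0.0000.
(2,1): S=98.7224. Δ = (V_up−V_dn)/(S_up−S_dn) = (17.8746−0.0000)/(134.2625−60.2207) = 0.2414. V = [p*·17.8746 + (1−p*)·0.0000]/1.26 = 12.2947. B = V − Δ·S = -11.5381.
(2,2): S=220.1024. Δ = (V_up−V_dn)/(S_up−S_dn) = (175.0456−17.8746)/(299.3393−134.2625) = 0.9521. V = [p*·175.0456 + (1−p*)·17.8746]/1.26 = 122.2932. B = V − Δ·S = -87.2681.
(1,0): S=72.5900. Δ = (V_up−V_dn)/(S_up−S_dn) = (12.2947−0.0000)/(98.7224−44.2799) = 0.2258. V = [p*·12.2947 + (1−p*)·0.0000]/1.26 = 8.4567. B = V − Δ·S = -7.9363.
(1,1): S=161.8400. Δ = (V_up−V_dn)/(S_up−S_dn) = (122.2932−12.2947)/(220.1024−98.7224) = 0.9062. V = [p*·122.2932 + (1−p*)·12.2947]/1.26 = 85.4181. B = V − Δ·S = -61.2466.
(0,0): S=119.0000. Δ = (V_up−V_dn)/(S_up−S_dn) = (85.4181−8.4567)/(161.8400−72.5900) = 0.8623. V = [p*·85.4181 + (1−p*)·8.4567]/1.26 = 59.6481. B = V − Δ·S = -42.9671.
Check: Δ(0,0)·S0 + B(0,0) = 59.6481 = V0.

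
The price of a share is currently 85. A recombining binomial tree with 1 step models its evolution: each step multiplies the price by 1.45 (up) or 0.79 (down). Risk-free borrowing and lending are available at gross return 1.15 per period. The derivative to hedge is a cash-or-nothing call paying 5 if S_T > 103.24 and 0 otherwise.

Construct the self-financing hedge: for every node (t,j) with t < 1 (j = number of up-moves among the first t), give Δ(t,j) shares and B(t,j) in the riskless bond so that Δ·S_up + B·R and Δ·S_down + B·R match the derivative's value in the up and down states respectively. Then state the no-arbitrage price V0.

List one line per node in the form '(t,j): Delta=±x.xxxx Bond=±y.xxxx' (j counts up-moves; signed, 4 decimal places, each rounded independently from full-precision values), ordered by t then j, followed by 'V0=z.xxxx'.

Since d<R<u, set p* = (R−d)/(u−d) = 0.5455; price each node as the discounted p*-expectation of its children.
At expiry t=1: V(1,0)=0.0000, V(1,1)=5.0000
Node (0,0) S=85.0000: V=(p*·5.0000+(1−p*)·0.0000)/1.15=2.3715; Δ=(5.0000−0.0000)/(123.2500−67.1500)=0.0891; B=V−Δ·S=-5.2042
Self-financing check: at every node Δ·S+B equals the discounted successor values.

(0,0): Delta=0.0891 Bond=-5.2042
V0=2.3715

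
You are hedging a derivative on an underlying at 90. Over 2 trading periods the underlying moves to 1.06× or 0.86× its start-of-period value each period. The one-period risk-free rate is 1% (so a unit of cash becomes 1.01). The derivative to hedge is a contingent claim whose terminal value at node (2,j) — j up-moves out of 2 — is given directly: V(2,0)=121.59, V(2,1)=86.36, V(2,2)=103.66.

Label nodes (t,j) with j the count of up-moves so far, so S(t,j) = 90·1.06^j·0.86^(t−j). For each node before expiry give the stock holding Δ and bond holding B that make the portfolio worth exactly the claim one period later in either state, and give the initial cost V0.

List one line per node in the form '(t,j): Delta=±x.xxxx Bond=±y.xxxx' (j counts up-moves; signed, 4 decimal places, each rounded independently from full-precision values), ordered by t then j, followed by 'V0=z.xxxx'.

Since d<R<u, set p* = (R−d)/(u−d) = 0.7500; price each node as the discounted p*-expectation of its children.
Terminal values V(2,·): V(2,0)=121.5900, V(2,1)=86.3600, V(2,2)=103.6600
  t=1,j=0: stock 77.4000 → up 82.0440 (V=86.3600), down 66.5640 (V=121.5900). Price 94.2252; hedge Δ=-2.2758, bond B=270.3752.
  t=1,j=1: stock 95.4000 → up 101.1240 (V=103.6600), down 82.0440 (V=86.3600). Price 98.3515; hedge Δ=0.9067, bond B=11.8515.
  t=0,j=0: stock 90.0000 → up 95.4000 (V=98.3515), down 77.4000 (V=94.2252). Price 96.3564; hedge Δ=0.2292, bond B=75.7252.
The time-0 hedge costs 96.3564, which is the no-arbitrage price.

(0,0): Delta=0.2292 Bond=75.7252
(1,0): Delta=-2.2758 Bond=270.3752
(1,1): Delta=0.9067 Bond=11.8515
V0=96.3564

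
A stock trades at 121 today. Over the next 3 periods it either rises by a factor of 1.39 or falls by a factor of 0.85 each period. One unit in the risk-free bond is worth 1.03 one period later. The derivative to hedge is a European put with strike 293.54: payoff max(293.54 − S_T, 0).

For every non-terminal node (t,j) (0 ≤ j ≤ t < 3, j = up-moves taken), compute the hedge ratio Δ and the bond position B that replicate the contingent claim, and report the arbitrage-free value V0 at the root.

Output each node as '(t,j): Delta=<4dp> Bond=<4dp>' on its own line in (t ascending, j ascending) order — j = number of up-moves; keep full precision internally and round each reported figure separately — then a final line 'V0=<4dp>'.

Since d<R<u, set p* = (R−d)/(u−d) = 0.3333; price each node as the discounted p*-expectation of its children.
Payoff layer (t=3): V(3,0)=219.2309, V(3,1)=172.0227, V(3,2)=94.8235, V(3,3)=0.0000
Node (2,0) S=87.4225: V=(p*·172.0227+(1−p*)·219.2309)/1.03=197.5678; Δ=(172.0227−219.2309)/(121.5173−74.3091)=-1.0000; B=V−Δ·S=284.9903
Node (2,1) S=142.9615: V=(p*·94.8235+(1−p*)·172.0227)/1.03=142.0288; Δ=(94.8235−172.0227)/(198.7165−121.5173)=-1.0000; B=V−Δ·S=284.9903
Node (2,2) S=233.7841: V=(p*·0.0000+(1−p*)·94.8235)/1.03=61.3744; Δ=(0.0000−94.8235)/(324.9599−198.7165)=-0.7511; B=V−Δ·S=236.9735
Node (1,0) S=102.8500: V=(p*·142.0288+(1−p*)·197.5678)/1.03=173.8396; Δ=(142.0288−197.5678)/(142.9615−87.4225)=-1.0000; B=V−Δ·S=276.6896
Node (1,1) S=168.1900: V=(p*·61.3744+(1−p*)·142.0288)/1.03=111.7903; Δ=(61.3744−142.0288)/(233.7841−142.9615)=-0.8880; B=V−Δ·S=261.1502
Node (0,0) S=121.0000: V=(p*·111.7903+(1−p*)·173.8396)/1.03=148.6956; Δ=(111.7903−173.8396)/(168.1900−102.8500)=-0.9496; B=V−Δ·S=263.6018
Check: Δ(0,0)·S0 + B(0,0) = 148.6956 = V0.

(0,0): Delta=-0.9496 Bond=263.6018
(1,0): Delta=-1.0000 Bond=276.6896
(1,1): Delta=-0.8880 Bond=261.1502
(2,0): Delta=-1.0000 Bond=284.9903
(2,1): Delta=-1.0000 Bond=284.9903
(2,2): Delta=-0.7511 Bond=236.9735
V0=148.6956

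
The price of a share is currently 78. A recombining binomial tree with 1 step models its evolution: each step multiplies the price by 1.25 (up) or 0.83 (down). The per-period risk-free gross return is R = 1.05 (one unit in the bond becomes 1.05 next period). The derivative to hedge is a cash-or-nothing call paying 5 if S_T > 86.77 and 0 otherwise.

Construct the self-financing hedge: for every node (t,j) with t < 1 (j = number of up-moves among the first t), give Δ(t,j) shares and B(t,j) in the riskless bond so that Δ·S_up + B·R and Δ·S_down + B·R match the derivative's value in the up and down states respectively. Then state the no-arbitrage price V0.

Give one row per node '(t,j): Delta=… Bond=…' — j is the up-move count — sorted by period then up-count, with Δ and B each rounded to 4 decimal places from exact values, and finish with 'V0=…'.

Risk-neutral probability p* = (R−d)/(u−d) = (1.05−0.83)/(1.25−0.83) = 0.5238.
Terminal values V(1,·): V(1,0)=0.0000, V(1,1)=5.0000
(0,0): S=78.0000. Δ = (V_up−V_dn)/(S_up−S_dn) = (5.0000−0.0000)/(97.5000−64.7400) = 0.1526. V = [p*·5.0000 + (1−p*)·0.0000]/1.05 = 2.4943. B = V − Δ·S = -9.4104.
The time-0 hedge costs 2.4943, which is the no-arbitrage price.

(0,0): Delta=0.1526 Bond=-9.4104
V0=2.4943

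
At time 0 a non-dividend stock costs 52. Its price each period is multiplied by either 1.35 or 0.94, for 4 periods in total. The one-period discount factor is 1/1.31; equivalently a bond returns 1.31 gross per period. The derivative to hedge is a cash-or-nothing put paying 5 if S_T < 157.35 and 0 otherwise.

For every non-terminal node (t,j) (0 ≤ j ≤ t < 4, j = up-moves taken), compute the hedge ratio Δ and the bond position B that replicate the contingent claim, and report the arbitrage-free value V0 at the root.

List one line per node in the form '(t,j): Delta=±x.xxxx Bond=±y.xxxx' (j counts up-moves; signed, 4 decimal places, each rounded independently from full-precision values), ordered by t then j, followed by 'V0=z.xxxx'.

The replicating-portfolio and risk-neutral prices coincide; use p* = (1.31−0.94)/(1.35−0.94) = 0.9024 for the latter.
Terminal payoffs: V(4,0)=5.0000, V(4,1)=5.0000, V(4,2)=5.0000, V(4,3)=5.0000, V(4,4)=0.0000
(3,0): S=43.1904. Δ = (V_up−V_dn)/(S_up−S_dn) = (5.0000−5.0000)/(58.3070−40.5989) = 0.0000. V = [p*·5.0000 + (1−p*)·5.0000]/1.31 = 3.8168. B = V − Δ·S = 3.8168.
(3,1): S=62.0287. Δ = (V_up−V_dn)/(S_up−S_dn) = (5.0000−5.0000)/(83.7388−58.3070) = 0.0000. V = [p*·5.0000 + (1−p*)·5.0000]/1.31 = 3.8168. B = V − Δ·S = 3.8168.
(3,2): S=89.0838. Δ = (V_up−V_dn)/(S_up−S_dn) = (5.0000−5.0000)/(120.2631−83.7388) = 0.0000. V = [p*·5.0000 + (1−p*)·5.0000]/1.31 = 3.8168. B = V − Δ·S = 3.8168.
(3,3): S=127.9395. Δ = (V_up−V_dn)/(S_up−S_dn) = (0.0000−5.0000)/(172.7183−120.2631) = -0.0953. V = [p*·0.0000 + (1−p*)·5.0000]/1.31 = 0.3724. B = V − Δ·S = 12.5675.
(2,0): S=45.9472. Δ = (V_up−V_dn)/(S_up−S_dn) = (3.8168−3.8168)/(62.0287−43.1904) = 0.0000. V = [p*·3.8168 + (1−p*)·3.8168]/1.31 = 2.9136. B = V − Δ·S = 2.9136.
(2,1): S=65.9880. Δ = (V_up−V_dn)/(S_up−S_dn) = (3.8168−3.8168)/(89.0838−62.0287) = 0.0000. V = [p*·3.8168 + (1−p*)·3.8168]/1.31 = 2.9136. B = V − Δ·S = 2.9136.
(2,2): S=94.7700. Δ = (V_up−V_dn)/(S_up−S_dn) = (0.3724−3.8168)/(127.9395−89.0838) = -0.0886. V = [p*·0.3724 + (1−p*)·3.8168]/1.31 = 0.5408. B = V − Δ·S = 8.9418.
(1,0): S=48.8800. Δ = (V_up−V_dn)/(S_up−S_dn) = (2.9136−2.9136)/(65.9880−45.9472) = 0.0000. V = [p*·2.9136 + (1−p*)·2.9136]/1.31 = 2.2241. B = V − Δ·S = 2.2241.
(1,1): S=70.2000. Δ = (V_up−V_dn)/(S_up−S_dn) = (0.5408−2.9136)/(94.7700−65.9880) = -0.0824. V = [p*·0.5408 + (1−p*)·2.9136]/1.31 = 0.5895. B = V − Δ·S = 6.3769.
(0,0): S=52.0000. Δ = (V_up−V_dn)/(S_up−S_dn) = (0.5895−2.2241)/(70.2000−48.8800) = -0.0767. V = [p*·0.5895 + (1−p*)·2.2241]/1.31 = 0.5717. B = V − Δ·S = 4.5586.
Each (Δ,B) replicates both successor values, so the strategy is self-financing and V0 is arbitrage-free.

(0,0): Delta=-0.0767 Bond=4.5586
(1,0): Delta=0.0000 Bond=2.2241
(1,1): Delta=-0.0824 Bond=6.3769
(2,0): Delta=0.0000 Bond=2.9136
(2,1): Delta=0.0000 Bond=2.9136
(2,2): Delta=-0.0886 Bond=8.9418
(3,0): Delta=0.0000 Bond=3.8168
(3,1): Delta=0.0000 Bond=3.8168
(3,2): Delta=0.0000 Bond=3.8168
(3,3): Delta=-0.0953 Bond=12.5675
V0=0.5717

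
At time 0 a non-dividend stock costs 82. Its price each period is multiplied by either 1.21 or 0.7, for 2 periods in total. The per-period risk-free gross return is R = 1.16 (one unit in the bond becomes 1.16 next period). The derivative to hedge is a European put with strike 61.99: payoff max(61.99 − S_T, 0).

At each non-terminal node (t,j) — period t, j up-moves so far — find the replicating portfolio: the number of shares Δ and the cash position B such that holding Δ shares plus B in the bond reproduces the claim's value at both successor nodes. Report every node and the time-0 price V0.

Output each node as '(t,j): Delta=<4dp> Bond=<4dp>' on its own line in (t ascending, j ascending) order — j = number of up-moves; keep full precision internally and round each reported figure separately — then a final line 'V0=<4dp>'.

Under the risk-neutral measure, an up-move has probability p* = (R−d)/(u−d) = 0.9020 and values discount at R = 1.16.
Payoff layer (t=2): V(2,0)=21.8100, V(2,1)=0.0000, V(2,2)=0.0000
  t=1,j=0: stock 57.4000 → up 69.4540 (V=0.0000), down 40.1800 (V=21.8100). Price 1.8433; hedge Δ=-0.7450, bond B=44.6080.
  t=1,j=1: stock 99.2200 → up 120.0562 (V=0.0000), down 69.4540 (V=0.0000). Price 0.0000; hedge Δ=0.0000, bond B=0.0000.
  t=0,j=0: stock 82.0000 → up 99.2200 (V=0.0000), down 57.4000 (V=1.8433). Price 0.1558; hedge Δ=-0.0441, bond B=3.7701.
Check: Δ(0,0)·S0 + B(0,0) = 0.1558 = V0.

(0,0): Delta=-0.0441 Bond=3.7701
(1,0): Delta=-0.7450 Bond=44.6080
(1,1): Delta=0.0000 Bond=0.0000
V0=0.1558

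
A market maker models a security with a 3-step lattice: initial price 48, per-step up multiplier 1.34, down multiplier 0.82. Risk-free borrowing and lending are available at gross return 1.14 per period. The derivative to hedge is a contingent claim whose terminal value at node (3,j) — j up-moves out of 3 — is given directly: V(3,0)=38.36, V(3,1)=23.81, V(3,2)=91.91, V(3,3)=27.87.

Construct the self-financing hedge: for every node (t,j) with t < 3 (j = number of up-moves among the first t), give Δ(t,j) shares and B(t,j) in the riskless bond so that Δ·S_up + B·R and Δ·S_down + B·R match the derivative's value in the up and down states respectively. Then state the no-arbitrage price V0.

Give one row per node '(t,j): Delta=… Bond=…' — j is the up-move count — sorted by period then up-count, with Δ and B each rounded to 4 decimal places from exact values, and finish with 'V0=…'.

The replicating-portfolio and risk-neutral prices coincide; use p* = (1.14−0.82)/(1.34−0.82) = 0.6154 for the latter.
Payoff layer (t=3): V(3,0)=38.3600, V(3,1)=23.8100, V(3,2)=91.9100, V(3,3)=27.8700
(2,0): S=32.2752. Δ = (V_up−V_dn)/(S_up−S_dn) = (23.8100−38.3600)/(43.2488−26.4657) = -0.8669. V = [p*·23.8100 + (1−p*)·38.3600]/1.14 = 25.7949. B = V − Δ·S = 53.7756.
(2,1): S=52.7424. Δ = (V_up−V_dn)/(S_up−S_dn) = (91.9100−23.8100)/(70.6748−43.2488) = 2.4830. V = [p*·91.9100 + (1−p*)·23.8100]/1.14 = 57.6471. B = V − Δ·S = -73.3144.
(2,2): S=86.1888. Δ = (V_up−V_dn)/(S_up−S_dn) = (27.8700−91.9100)/(115.4930−70.6748) = -1.4289. V = [p*·27.8700 + (1−p*)·91.9100]/1.14 = 46.0533. B = V − Δ·S = 169.2072.
(1,0): S=39.3600. Δ = (V_up−V_dn)/(S_up−S_dn) = (57.6471−25.7949)/(52.7424−32.2752) = 1.5563. V = [p*·57.6471 + (1−p*)·25.7949]/1.14 = 39.8213. B = V − Δ·S = -21.4330.
(1,1): S=64.3200. Δ = (V_up−V_dn)/(S_up−S_dn) = (46.0533−57.6471)/(86.1888−52.7424) = -0.3466. V = [p*·46.0533 + (1−p*)·57.6471]/1.14 = 44.3092. B = V − Δ·S = 66.6049.
(0,0): S=48.0000. Δ = (V_up−V_dn)/(S_up−S_dn) = (44.3092−39.8213)/(64.3200−39.3600) = 0.1798. V = [p*·44.3092 + (1−p*)·39.8213]/1.14 = 37.3536. B = V − Δ·S = 28.7230.
Each (Δ,B) replicates both successor values, so the strategy is self-financing and V0 is arbitrage-free.

(0,0): Delta=0.1798 Bond=28.7230
(1,0): Delta=1.5563 Bond=-21.4330
(1,1): Delta=-0.3466 Bond=66.6049
(2,0): Delta=-0.8669 Bond=53.7756
(2,1): Delta=2.4830 Bond=-73.3144
(2,2): Delta=-1.4289 Bond=169.2072
V0=37.3536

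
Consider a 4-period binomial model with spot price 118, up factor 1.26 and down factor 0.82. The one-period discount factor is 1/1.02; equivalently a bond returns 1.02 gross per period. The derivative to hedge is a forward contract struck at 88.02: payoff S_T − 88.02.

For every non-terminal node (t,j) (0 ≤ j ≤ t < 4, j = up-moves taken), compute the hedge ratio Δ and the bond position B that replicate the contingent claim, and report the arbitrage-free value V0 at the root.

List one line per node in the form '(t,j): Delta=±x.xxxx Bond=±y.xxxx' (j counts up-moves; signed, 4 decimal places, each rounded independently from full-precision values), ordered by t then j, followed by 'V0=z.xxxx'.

(0,0): Delta=1.0000 Bond=-81.3169
(1,0): Delta=1.0000 Bond=-82.9432
(1,1): Delta=1.0000 Bond=-82.9432
(2,0): Delta=1.0000 Bond=-84.6021
(2,1): Delta=1.0000 Bond=-84.6021
(2,2): Delta=1.0000 Bond=-84.6021
(3,0): Delta=1.0000 Bond=-86.2941
(3,1): Delta=1.0000 Bond=-86.2941
(3,2): Delta=1.0000 Bond=-86.2941
(3,3): Delta=1.0000 Bond=-86.2941
V0=36.6831

Since d<R<u, set p* = (R−d)/(u−d) = 0.4545; price each node as the discounted p*-expectation of its children.
Payoff layer (t=4): V(4,0)=-34.6696, V(4,1)=-6.0426, V(4,2)=37.9453, V(4,3)=105.5364, V(4,4)=209.3959
Node (3,0) S=65.0614: V=(p*·-6.0426+(1−p*)·-34.6696)/1.02=-21.2327; Δ=(-6.0426−-34.6696)/(81.9774−53.3504)=1.0000; B=V−Δ·S=-86.2941
Node (3,1) S=99.9724: V=(p*·37.9453+(1−p*)·-6.0426)/1.02=13.6783; Δ=(37.9453−-6.0426)/(125.9653−81.9774)=1.0000; B=V−Δ·S=-86.2941
Node (3,2) S=153.6162: V=(p*·105.5364+(1−p*)·37.9453)/1.02=67.3221; Δ=(105.5364−37.9453)/(193.5564−125.9653)=1.0000; B=V−Δ·S=-86.2941
Node (3,3) S=236.0444: V=(p*·209.3959+(1−p*)·105.5364)/1.02=149.7503; Δ=(209.3959−105.5364)/(297.4159−193.5564)=1.0000; B=V−Δ·S=-86.2941
Node (2,0) S=79.3432: V=(p*·13.6783+(1−p*)·-21.2327)/1.02=-5.2589; Δ=(13.6783−-21.2327)/(99.9724−65.0614)=1.0000; B=V−Δ·S=-84.6021
Node (2,1) S=121.9176: V=(p*·67.3221+(1−p*)·13.6783)/1.02=37.3155; Δ=(67.3221−13.6783)/(153.6162−99.9724)=1.0000; B=V−Δ·S=-84.6021
Node (2,2) S=187.3368: V=(p*·149.7503+(1−p*)·67.3221)/1.02=102.7347; Δ=(149.7503−67.3221)/(236.0444−153.6162)=1.0000; B=V−Δ·S=-84.6021
Node (1,0) S=96.7600: V=(p*·37.3155+(1−p*)·-5.2589)/1.02=13.8168; Δ=(37.3155−-5.2589)/(121.9176−79.3432)=1.0000; B=V−Δ·S=-82.9432
Node (1,1) S=148.6800: V=(p*·102.7347+(1−p*)·37.3155)/1.02=65.7368; Δ=(102.7347−37.3155)/(187.3368−121.9176)=1.0000; B=V−Δ·S=-82.9432
Node (0,0) S=118.0000: V=(p*·65.7368+(1−p*)·13.8168)/1.02=36.6831; Δ=(65.7368−13.8168)/(148.6800−96.7600)=1.0000; B=V−Δ·S=-81.3169
Each (Δ,B) replicates both successor values, so the strategy is self-financing and V0 is arbitrage-free.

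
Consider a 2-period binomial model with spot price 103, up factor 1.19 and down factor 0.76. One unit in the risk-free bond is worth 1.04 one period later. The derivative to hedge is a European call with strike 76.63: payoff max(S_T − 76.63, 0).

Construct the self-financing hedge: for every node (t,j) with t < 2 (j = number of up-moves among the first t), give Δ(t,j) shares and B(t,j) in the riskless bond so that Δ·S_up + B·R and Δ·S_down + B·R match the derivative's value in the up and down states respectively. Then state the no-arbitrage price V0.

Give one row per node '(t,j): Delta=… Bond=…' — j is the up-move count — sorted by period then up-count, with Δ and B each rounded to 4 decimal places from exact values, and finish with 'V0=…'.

Risk-neutral probability p* = (R−d)/(u−d) = (1.04−0.76)/(1.19−0.76) = 0.6512.
Payoff layer (t=2): V(2,0)=0.0000, V(2,1)=16.5232, V(2,2)=69.2283
(1,0): S=78.2800. Δ = (V_up−V_dn)/(S_up−S_dn) = (16.5232−0.0000)/(93.1532−59.4928) = 0.4909. V = [p*·16.5232 + (1−p*)·0.0000]/1.04 = 10.3455. B = V − Δ·S = -28.0806.
(1,1): S=122.5700. Δ = (V_up−V_dn)/(S_up−S_dn) = (69.2283−16.5232)/(145.8583−93.1532) = 1.0000. V = [p*·69.2283 + (1−p*)·16.5232]/1.04 = 48.8873. B = V − Δ·S = -73.6827.
(0,0): S=103.0000. Δ = (V_up−V_dn)/(S_up−S_dn) = (48.8873−10.3455)/(122.5700−78.2800) = 0.8702. V = [p*·48.8873 + (1−p*)·10.3455]/1.04 = 34.0793. B = V − Δ·S = -55.5529.
Check: Δ(0,0)·S0 + B(0,0) = 34.0793 = V0.

(0,0): Delta=0.8702 Bond=-55.5529
(1,0): Delta=0.4909 Bond=-28.0806
(1,1): Delta=1.0000 Bond=-73.6827
V0=34.0793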